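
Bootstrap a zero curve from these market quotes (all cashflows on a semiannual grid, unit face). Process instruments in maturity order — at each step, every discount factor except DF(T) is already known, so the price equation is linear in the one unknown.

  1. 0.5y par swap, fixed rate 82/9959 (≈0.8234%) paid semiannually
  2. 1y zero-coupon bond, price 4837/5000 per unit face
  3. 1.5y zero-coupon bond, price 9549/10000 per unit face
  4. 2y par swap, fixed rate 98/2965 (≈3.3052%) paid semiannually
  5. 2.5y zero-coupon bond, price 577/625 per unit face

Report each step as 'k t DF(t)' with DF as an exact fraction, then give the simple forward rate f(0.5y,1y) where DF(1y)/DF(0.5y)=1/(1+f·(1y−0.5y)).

step 1 [0.5y] swap r/2=41/9959: DF=(1 − 41/9959·(0))/(1+41/9959) = 9959/10000 ≈ 0.995900
step 2 [1y] zero: DF = P = 4837/5000 ≈ 0.967400
step 3 [1.5y] zero: DF = P = 9549/10000 ≈ 0.954900
step 4 [2y] swap r/2=49/2965: DF=(1 − 49/2965·(0.995900+0.967400+0.954900))/(1+49/2965) = 9363/10000 ≈ 0.936300
step 5 [2.5y] zero: DF = P = 577/625 ≈ 0.923200

1 1/2 9959/10000
2 1 4837/5000
3 3/2 9549/10000
4 2 9363/10000
5 5/2 577/625
f(0.5y,1y) = ((9959/10000)/(4837/5000) − 1)/(1/2) = 285/4837 ≈ 5.8921%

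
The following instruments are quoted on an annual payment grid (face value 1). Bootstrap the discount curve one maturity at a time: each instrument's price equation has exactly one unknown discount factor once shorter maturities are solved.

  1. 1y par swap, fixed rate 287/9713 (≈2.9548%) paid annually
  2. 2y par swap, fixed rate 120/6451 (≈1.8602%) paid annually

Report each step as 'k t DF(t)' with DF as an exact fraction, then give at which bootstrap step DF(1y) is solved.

1 1 9713/10000
2 2 241/250
DF(1y) is solved at step 1

step 1 [1y] swap r/1=287/9713: DF=(1 − 287/9713·(0))/(1+287/9713) = 9713/10000 ≈ 0.971300
step 2 [2y] swap r/1=120/6451: DF=(1 − 120/6451·(0.971300))/(1+120/6451) = 241/250 ≈ 0.964000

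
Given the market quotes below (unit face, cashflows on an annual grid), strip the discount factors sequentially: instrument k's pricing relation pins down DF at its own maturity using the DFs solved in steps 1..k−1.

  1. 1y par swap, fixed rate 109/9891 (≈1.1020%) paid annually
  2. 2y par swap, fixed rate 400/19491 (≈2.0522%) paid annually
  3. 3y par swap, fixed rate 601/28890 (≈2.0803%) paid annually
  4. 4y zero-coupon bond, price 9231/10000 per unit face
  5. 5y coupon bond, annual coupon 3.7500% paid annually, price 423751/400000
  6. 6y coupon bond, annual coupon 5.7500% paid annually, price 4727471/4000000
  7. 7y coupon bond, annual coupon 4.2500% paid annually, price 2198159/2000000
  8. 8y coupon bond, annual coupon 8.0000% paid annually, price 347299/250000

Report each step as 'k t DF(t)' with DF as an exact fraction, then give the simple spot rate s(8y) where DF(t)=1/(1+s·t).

1 1 9891/10000
2 2 24/25
3 3 9399/10000
4 4 9231/10000
5 5 8833/10000
6 6 8623/10000
7 7 8277/10000
8 8 8133/10000
s(8y) = (1/(8133/10000) − 1)/(8) = 1867/65064 ≈ 2.8695%

step 1 [1y] swap r/1=109/9891: DF=(1 − 109/9891·(0))/(1+109/9891) = 9891/10000 ≈ 0.989100
step 2 [2y] swap r/1=400/19491: DF=(1 − 400/19491·(0.989100))/(1+400/19491) = 24/25 ≈ 0.960000
step 3 [3y] swap r/1=601/28890: DF=(1 − 601/28890·(0.989100+0.960000))/(1+601/28890) = 9399/10000 ≈ 0.939900
step 4 [4y] zero: DF = P = 9231/10000 ≈ 0.923100
step 5 [5y] bond c/1=3/80: DF=(423751/400000 − 3/80·(0.989100+0.960000+0.939900+0.923100))/(1+3/80) = 8833/10000 ≈ 0.883300
step 6 [6y] bond c/1=23/400: DF=(4727471/4000000 − 23/400·(0.989100+0.960000+0.939900+0.923100+0.883300))/(1+23/400) = 8623/10000 ≈ 0.862300
step 7 [7y] bond c/1=17/400: DF=(2198159/2000000 − 17/400·(0.989100+0.960000+0.939900+0.923100+0.883300+0.862300))/(1+17/400) = 8277/10000 ≈ 0.827700
step 8 [8y] bond c/1=2/25: DF=(347299/250000 − 2/25·(0.989100+0.960000+0.939900+0.923100+0.883300+0.862300+0.827700))/(1+2/25) = 8133/10000 ≈ 0.813300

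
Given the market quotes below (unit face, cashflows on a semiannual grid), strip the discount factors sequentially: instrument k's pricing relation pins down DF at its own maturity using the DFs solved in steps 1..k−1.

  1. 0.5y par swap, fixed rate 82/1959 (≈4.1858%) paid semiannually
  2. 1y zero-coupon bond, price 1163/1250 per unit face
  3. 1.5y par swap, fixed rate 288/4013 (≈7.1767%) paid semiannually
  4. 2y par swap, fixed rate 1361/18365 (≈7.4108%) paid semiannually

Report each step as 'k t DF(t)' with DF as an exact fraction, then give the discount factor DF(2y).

1 1/2 1959/2000
2 1 1163/1250
3 3/2 562/625
4 2 8639/10000
DF(2y) = 8639/10000 ≈ 0.863900

step 1 [0.5y] swap r/2=41/1959: DF=(1 − 41/1959·(0))/(1+41/1959) = 1959/2000 ≈ 0.979500
step 2 [1y] zero: DF = P = 1163/1250 ≈ 0.930400
step 3 [1.5y] swap r/2=144/4013: DF=(1 − 144/4013·(0.979500+0.930400))/(1+144/4013) = 562/625 ≈ 0.899200
step 4 [2y] swap r/2=1361/36730: DF=(1 − 1361/36730·(0.979500+0.930400+0.899200))/(1+1361/36730) = 8639/10000 ≈ 0.863900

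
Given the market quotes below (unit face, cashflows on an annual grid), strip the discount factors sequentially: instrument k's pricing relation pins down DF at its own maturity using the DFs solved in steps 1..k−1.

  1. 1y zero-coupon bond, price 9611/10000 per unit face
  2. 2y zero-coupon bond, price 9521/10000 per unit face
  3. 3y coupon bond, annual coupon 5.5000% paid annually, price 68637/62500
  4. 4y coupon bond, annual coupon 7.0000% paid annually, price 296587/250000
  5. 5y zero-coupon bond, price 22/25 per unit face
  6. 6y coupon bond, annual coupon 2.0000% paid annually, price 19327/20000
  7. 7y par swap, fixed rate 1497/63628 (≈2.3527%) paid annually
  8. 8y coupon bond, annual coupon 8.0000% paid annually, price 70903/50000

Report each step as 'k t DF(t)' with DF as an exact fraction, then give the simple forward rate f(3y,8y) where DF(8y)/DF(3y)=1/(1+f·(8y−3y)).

step 1 [1y] zero: DF = P = 9611/10000 ≈ 0.961100
step 2 [2y] zero: DF = P = 9521/10000 ≈ 0.952100
step 3 [3y] bond c/1=11/200: DF=(68637/62500 − 11/200·(0.961100+0.952100))/(1+11/200) = 2353/2500 ≈ 0.941200
step 4 [4y] bond c/1=7/100: DF=(296587/250000 − 7/100·(0.961100+0.952100+0.941200))/(1+7/100) = 461/500 ≈ 0.922000
step 5 [5y] zero: DF = P = 22/25 ≈ 0.880000
step 6 [6y] bond c/1=1/50: DF=(19327/20000 − 1/50·(0.961100+0.952100+0.941200+0.922000+0.880000))/(1+1/50) = 8561/10000 ≈ 0.856100
step 7 [7y] swap r/1=1497/63628: DF=(1 − 1497/63628·(0.961100+0.952100+0.941200+0.922000+0.880000+0.856100))/(1+1497/63628) = 8503/10000 ≈ 0.850300
step 8 [8y] bond c/1=2/25: DF=(70903/50000 − 2/25·(0.961100+0.952100+0.941200+0.922000+0.880000+0.856100+0.850300))/(1+2/25) = 8417/10000 ≈ 0.841700

1 1 9611/10000
2 2 9521/10000
3 3 2353/2500
4 4 461/500
5 5 22/25
6 6 8561/10000
7 7 8503/10000
8 8 8417/10000
f(3y,8y) = ((2353/2500)/(8417/10000) − 1)/(5) = 199/8417 ≈ 2.3643%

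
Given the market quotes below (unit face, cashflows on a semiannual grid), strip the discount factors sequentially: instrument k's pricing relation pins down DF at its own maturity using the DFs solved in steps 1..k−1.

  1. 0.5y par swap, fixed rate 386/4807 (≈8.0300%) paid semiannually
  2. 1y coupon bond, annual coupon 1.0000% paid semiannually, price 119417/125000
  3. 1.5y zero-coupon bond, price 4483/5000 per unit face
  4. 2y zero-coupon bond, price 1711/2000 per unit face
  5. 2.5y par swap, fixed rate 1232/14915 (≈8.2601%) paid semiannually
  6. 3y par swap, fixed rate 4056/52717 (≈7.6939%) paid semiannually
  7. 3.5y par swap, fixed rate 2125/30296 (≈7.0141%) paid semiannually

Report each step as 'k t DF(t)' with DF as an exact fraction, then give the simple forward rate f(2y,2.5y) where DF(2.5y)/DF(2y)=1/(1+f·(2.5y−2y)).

1 1/2 4807/5000
2 1 4729/5000
3 3/2 4483/5000
4 2 1711/2000
5 5/2 1019/1250
6 3 1993/2500
7 7/2 63/80
f(2y,2.5y) = ((1711/2000)/(1019/1250) − 1)/(1/2) = 403/4076 ≈ 9.8871%

step 1 [0.5y] swap r/2=193/4807: DF=(1 − 193/4807·(0))/(1+193/4807) = 4807/5000 ≈ 0.961400
step 2 [1y] bond c/2=1/200: DF=(119417/125000 − 1/200·(0.961400))/(1+1/200) = 4729/5000 ≈ 0.945800
step 3 [1.5y] zero: DF = P = 4483/5000 ≈ 0.896600
step 4 [2y] zero: DF = P = 1711/2000 ≈ 0.855500
step 5 [2.5y] swap r/2=616/14915: DF=(1 − 616/14915·(0.961400+0.945800+0.896600+0.855500))/(1+616/14915) = 1019/1250 ≈ 0.815200
step 6 [3y] swap r/2=2028/52717: DF=(1 − 2028/52717·(0.961400+0.945800+0.896600+0.855500+0.815200))/(1+2028/52717) = 1993/2500 ≈ 0.797200
step 7 [3.5y] swap r/2=2125/60592: DF=(1 − 2125/60592·(0.961400+0.945800+0.896600+0.855500+0.815200+0.797200))/(1+2125/60592) = 63/80 ≈ 0.787500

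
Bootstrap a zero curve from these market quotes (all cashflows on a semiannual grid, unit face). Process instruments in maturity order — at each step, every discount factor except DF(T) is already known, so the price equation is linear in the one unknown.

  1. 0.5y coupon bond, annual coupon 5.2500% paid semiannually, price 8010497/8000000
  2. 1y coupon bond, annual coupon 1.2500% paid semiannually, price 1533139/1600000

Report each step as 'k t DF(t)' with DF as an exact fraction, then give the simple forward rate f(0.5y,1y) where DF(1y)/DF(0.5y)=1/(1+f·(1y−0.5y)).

1 1/2 9757/10000
2 1 4731/5000
f(0.5y,1y) = ((9757/10000)/(4731/5000) − 1)/(1/2) = 295/4731 ≈ 6.2355%

step 1 [0.5y] bond c/2=21/800: DF=(8010497/8000000 − 21/800·(0))/(1+21/800) = 9757/10000 ≈ 0.975700
step 2 [1y] bond c/2=1/160: DF=(1533139/1600000 − 1/160·(0.975700))/(1+1/160) = 4731/5000 ≈ 0.946200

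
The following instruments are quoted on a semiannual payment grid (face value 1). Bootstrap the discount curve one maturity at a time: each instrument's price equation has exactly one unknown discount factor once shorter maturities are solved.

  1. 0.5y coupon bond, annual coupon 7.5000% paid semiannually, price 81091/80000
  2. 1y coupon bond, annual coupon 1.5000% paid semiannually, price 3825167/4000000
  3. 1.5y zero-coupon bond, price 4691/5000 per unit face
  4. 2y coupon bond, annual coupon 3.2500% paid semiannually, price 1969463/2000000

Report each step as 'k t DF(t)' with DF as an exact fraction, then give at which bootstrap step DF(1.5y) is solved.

step 1 [0.5y] bond c/2=3/80: DF=(81091/80000 − 3/80·(0))/(1+3/80) = 977/1000 ≈ 0.977000
step 2 [1y] bond c/2=3/400: DF=(3825167/4000000 − 3/400·(0.977000))/(1+3/400) = 9419/10000 ≈ 0.941900
step 3 [1.5y] zero: DF = P = 4691/5000 ≈ 0.938200
step 4 [2y] bond c/2=13/800: DF=(1969463/2000000 − 13/800·(0.977000+0.941900+0.938200))/(1+13/800) = 9233/10000 ≈ 0.923300

1 1/2 977/1000
2 1 9419/10000
3 3/2 4691/5000
4 2 9233/10000
DF(1.5y) is solved at step 3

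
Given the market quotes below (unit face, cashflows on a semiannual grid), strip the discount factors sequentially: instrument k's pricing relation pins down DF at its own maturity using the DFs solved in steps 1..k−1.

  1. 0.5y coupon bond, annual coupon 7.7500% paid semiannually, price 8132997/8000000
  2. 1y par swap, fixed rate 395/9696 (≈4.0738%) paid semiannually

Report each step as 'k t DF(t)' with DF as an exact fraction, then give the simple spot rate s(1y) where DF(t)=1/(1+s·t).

step 1 [0.5y] bond c/2=31/800: DF=(8132997/8000000 − 31/800·(0))/(1+31/800) = 9787/10000 ≈ 0.978700
step 2 [1y] swap r/2=395/19392: DF=(1 − 395/19392·(0.978700))/(1+395/19392) = 1921/2000 ≈ 0.960500

1 1/2 9787/10000
2 1 1921/2000
s(1y) = (1/(1921/2000) − 1)/(1) = 79/1921 ≈ 4.1124%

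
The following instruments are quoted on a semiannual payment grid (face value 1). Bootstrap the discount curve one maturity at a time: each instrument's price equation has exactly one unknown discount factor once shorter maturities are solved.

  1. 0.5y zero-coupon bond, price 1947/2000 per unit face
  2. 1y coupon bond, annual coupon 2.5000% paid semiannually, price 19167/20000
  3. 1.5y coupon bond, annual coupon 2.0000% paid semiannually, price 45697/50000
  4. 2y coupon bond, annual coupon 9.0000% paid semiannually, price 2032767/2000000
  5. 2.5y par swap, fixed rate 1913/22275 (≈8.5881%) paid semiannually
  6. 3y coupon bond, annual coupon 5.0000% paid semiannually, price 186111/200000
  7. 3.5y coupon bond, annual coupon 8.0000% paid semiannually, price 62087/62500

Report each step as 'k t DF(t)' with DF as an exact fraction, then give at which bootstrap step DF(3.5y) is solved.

1 1/2 1947/2000
2 1 1869/2000
3 3/2 443/500
4 2 8523/10000
5 5/2 8087/10000
6 3 999/1250
7 7/2 7531/10000
DF(3.5y) is solved at step 7

step 1 [0.5y] zero: DF = P = 1947/2000 ≈ 0.973500
step 2 [1y] bond c/2=1/80: DF=(19167/20000 − 1/80·(0.973500))/(1+1/80) = 1869/2000 ≈ 0.934500
step 3 [1.5y] bond c/2=1/100: DF=(45697/50000 − 1/100·(0.973500+0.934500))/(1+1/100) = 443/500 ≈ 0.886000
step 4 [2y] bond c/2=9/200: DF=(2032767/2000000 − 9/200·(0.973500+0.934500+0.886000))/(1+9/200) = 8523/10000 ≈ 0.852300
step 5 [2.5y] swap r/2=1913/44550: DF=(1 − 1913/44550·(0.973500+0.934500+0.886000+0.852300))/(1+1913/44550) = 8087/10000 ≈ 0.808700
step 6 [3y] bond c/2=1/40: DF=(186111/200000 − 1/40·(0.973500+0.934500+0.886000+0.852300+0.808700))/(1+1/40) = 999/1250 ≈ 0.799200
step 7 [3.5y] bond c/2=1/25: DF=(62087/62500 − 1/25·(0.973500+0.934500+0.886000+0.852300+0.808700+0.799200))/(1+1/25) = 7531/10000 ≈ 0.753100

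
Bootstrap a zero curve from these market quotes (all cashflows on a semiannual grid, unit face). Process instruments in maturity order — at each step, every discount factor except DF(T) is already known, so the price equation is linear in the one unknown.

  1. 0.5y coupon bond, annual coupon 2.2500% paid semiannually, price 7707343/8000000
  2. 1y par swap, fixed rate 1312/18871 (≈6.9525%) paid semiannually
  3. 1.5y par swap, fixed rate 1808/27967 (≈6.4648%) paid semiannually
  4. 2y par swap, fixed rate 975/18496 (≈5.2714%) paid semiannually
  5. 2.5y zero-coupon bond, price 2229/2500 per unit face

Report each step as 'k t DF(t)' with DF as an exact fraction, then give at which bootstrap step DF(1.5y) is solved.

step 1 [0.5y] bond c/2=9/800: DF=(7707343/8000000 − 9/800·(0))/(1+9/800) = 9527/10000 ≈ 0.952700
step 2 [1y] swap r/2=656/18871: DF=(1 − 656/18871·(0.952700))/(1+656/18871) = 584/625 ≈ 0.934400
step 3 [1.5y] swap r/2=904/27967: DF=(1 − 904/27967·(0.952700+0.934400))/(1+904/27967) = 1137/1250 ≈ 0.909600
step 4 [2y] swap r/2=975/36992: DF=(1 − 975/36992·(0.952700+0.934400+0.909600))/(1+975/36992) = 361/400 ≈ 0.902500
step 5 [2.5y] zero: DF = P = 2229/2500 ≈ 0.891600

1 1/2 9527/10000
2 1 584/625
3 3/2 1137/1250
4 2 361/400
5 5/2 2229/2500
DF(1.5y) is solved at step 3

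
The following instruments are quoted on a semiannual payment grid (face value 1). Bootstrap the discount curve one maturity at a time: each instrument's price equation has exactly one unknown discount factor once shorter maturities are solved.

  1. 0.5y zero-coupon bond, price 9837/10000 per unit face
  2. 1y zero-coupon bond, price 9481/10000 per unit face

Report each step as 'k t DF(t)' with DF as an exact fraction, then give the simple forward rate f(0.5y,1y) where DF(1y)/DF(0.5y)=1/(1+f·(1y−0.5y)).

step 1 [0.5y] zero: DF = P = 9837/10000 ≈ 0.983700
step 2 [1y] zero: DF = P = 9481/10000 ≈ 0.948100

1 1/2 9837/10000
2 1 9481/10000
f(0.5y,1y) = ((9837/10000)/(9481/10000) − 1)/(1/2) = 712/9481 ≈ 7.5098%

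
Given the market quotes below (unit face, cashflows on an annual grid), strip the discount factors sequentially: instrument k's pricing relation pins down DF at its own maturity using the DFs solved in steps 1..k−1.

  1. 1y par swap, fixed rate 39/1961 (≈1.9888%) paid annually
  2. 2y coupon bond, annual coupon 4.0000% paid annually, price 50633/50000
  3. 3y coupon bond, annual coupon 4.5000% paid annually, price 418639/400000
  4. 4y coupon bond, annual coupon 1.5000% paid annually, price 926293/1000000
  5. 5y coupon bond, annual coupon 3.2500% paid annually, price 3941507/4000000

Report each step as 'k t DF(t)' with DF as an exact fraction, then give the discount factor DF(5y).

1 1 1961/2000
2 2 117/125
3 3 919/1000
4 4 8707/10000
5 5 8377/10000
DF(5y) = 8377/10000 ≈ 0.837700

step 1 [1y] swap r/1=39/1961: DF=(1 − 39/1961·(0))/(1+39/1961) = 1961/2000 ≈ 0.980500
step 2 [2y] bond c/1=1/25: DF=(50633/50000 − 1/25·(0.980500))/(1+1/25) = 117/125 ≈ 0.936000
step 3 [3y] bond c/1=9/200: DF=(418639/400000 − 9/200·(0.980500+0.936000))/(1+9/200) = 919/1000 ≈ 0.919000
step 4 [4y] bond c/1=3/200: DF=(926293/1000000 − 3/200·(0.980500+0.936000+0.919000))/(1+3/200) = 8707/10000 ≈ 0.870700
step 5 [5y] bond c/1=13/400: DF=(3941507/4000000 − 13/400·(0.980500+0.936000+0.919000+0.870700))/(1+13/400) = 8377/10000 ≈ 0.837700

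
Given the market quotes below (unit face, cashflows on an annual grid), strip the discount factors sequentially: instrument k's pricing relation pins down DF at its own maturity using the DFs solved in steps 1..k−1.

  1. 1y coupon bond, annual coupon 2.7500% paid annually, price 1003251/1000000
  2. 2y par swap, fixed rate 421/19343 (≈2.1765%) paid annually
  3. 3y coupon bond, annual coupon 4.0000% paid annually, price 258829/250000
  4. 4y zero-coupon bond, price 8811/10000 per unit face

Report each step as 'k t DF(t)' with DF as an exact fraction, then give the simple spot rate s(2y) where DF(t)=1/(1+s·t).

step 1 [1y] bond c/1=11/400: DF=(1003251/1000000 − 11/400·(0))/(1+11/400) = 2441/2500 ≈ 0.976400
step 2 [2y] swap r/1=421/19343: DF=(1 − 421/19343·(0.976400))/(1+421/19343) = 9579/10000 ≈ 0.957900
step 3 [3y] bond c/1=1/25: DF=(258829/250000 − 1/25·(0.976400+0.957900))/(1+1/25) = 9211/10000 ≈ 0.921100
step 4 [4y] zero: DF = P = 8811/10000 ≈ 0.881100

1 1 2441/2500
2 2 9579/10000
3 3 9211/10000
4 4 8811/10000
s(2y) = (1/(9579/10000) − 1)/(2) = 421/19158 ≈ 2.1975%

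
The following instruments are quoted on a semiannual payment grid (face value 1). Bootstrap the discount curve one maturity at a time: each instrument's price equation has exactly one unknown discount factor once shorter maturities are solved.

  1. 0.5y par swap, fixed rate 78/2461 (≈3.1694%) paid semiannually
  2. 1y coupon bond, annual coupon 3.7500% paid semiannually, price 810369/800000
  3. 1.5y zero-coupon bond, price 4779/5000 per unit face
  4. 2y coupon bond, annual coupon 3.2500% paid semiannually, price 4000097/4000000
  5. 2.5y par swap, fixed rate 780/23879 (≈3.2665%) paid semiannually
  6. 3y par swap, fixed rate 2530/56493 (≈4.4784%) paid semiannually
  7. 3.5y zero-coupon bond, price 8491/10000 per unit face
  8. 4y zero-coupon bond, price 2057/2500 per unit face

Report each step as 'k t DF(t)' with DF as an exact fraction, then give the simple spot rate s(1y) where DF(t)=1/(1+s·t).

step 1 [0.5y] swap r/2=39/2461: DF=(1 − 39/2461·(0))/(1+39/2461) = 2461/2500 ≈ 0.984400
step 2 [1y] bond c/2=3/160: DF=(810369/800000 − 3/160·(0.984400))/(1+3/160) = 4881/5000 ≈ 0.976200
step 3 [1.5y] zero: DF = P = 4779/5000 ≈ 0.955800
step 4 [2y] bond c/2=13/800: DF=(4000097/4000000 − 13/800·(0.984400+0.976200+0.955800))/(1+13/800) = 4687/5000 ≈ 0.937400
step 5 [2.5y] swap r/2=390/23879: DF=(1 − 390/23879·(0.984400+0.976200+0.955800+0.937400))/(1+390/23879) = 461/500 ≈ 0.922000
step 6 [3y] swap r/2=1265/56493: DF=(1 − 1265/56493·(0.984400+0.976200+0.955800+0.937400+0.922000))/(1+1265/56493) = 1747/2000 ≈ 0.873500
step 7 [3.5y] zero: DF = P = 8491/10000 ≈ 0.849100
step 8 [4y] zero: DF = P = 2057/2500 ≈ 0.822800

1 1/2 2461/2500
2 1 4881/5000
3 3/2 4779/5000
4 2 4687/5000
5 5/2 461/500
6 3 1747/2000
7 7/2 8491/10000
8 4 2057/2500
s(1y) = (1/(4881/5000) − 1)/(1) = 119/4881 ≈ 2.4380%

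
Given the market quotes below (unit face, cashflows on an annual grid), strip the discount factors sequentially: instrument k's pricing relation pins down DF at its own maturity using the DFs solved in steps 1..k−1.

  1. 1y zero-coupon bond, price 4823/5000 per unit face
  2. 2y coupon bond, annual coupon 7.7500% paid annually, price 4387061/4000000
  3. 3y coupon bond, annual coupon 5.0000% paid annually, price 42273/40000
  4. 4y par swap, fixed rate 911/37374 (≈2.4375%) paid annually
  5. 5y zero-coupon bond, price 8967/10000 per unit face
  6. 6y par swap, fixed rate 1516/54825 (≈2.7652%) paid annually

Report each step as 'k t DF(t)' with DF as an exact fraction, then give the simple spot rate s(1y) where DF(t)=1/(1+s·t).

1 1 4823/5000
2 2 1897/2000
3 3 4577/5000
4 4 9089/10000
5 5 8967/10000
6 6 2121/2500
s(1y) = (1/(4823/5000) − 1)/(1) = 177/4823 ≈ 3.6699%

step 1 [1y] zero: DF = P = 4823/5000 ≈ 0.964600
step 2 [2y] bond c/1=31/400: DF=(4387061/4000000 − 31/400·(0.964600))/(1+31/400) = 1897/2000 ≈ 0.948500
step 3 [3y] bond c/1=1/20: DF=(42273/40000 − 1/20·(0.964600+0.948500))/(1+1/20) = 4577/5000 ≈ 0.915400
step 4 [4y] swap r/1=911/37374: DF=(1 − 911/37374·(0.964600+0.948500+0.915400))/(1+911/37374) = 9089/10000 ≈ 0.908900
step 5 [5y] zero: DF = P = 8967/10000 ≈ 0.896700
step 6 [6y] swap r/1=1516/54825: DF=(1 − 1516/54825·(0.964600+0.948500+0.915400+0.908900+0.896700))/(1+1516/54825) = 2121/2500 ≈ 0.848400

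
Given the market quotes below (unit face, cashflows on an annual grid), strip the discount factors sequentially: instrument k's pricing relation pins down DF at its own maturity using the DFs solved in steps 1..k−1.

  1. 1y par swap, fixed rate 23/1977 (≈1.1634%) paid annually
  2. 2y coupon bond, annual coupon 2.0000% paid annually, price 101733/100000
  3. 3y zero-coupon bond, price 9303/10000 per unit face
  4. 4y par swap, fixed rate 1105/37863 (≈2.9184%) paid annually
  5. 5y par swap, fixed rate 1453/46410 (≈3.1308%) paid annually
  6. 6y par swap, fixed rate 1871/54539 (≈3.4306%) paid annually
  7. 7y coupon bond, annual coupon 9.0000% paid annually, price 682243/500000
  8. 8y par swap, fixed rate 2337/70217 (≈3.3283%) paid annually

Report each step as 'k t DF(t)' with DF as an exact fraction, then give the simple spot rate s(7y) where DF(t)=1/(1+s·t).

step 1 [1y] swap r/1=23/1977: DF=(1 − 23/1977·(0))/(1+23/1977) = 1977/2000 ≈ 0.988500
step 2 [2y] bond c/1=1/50: DF=(101733/100000 − 1/50·(0.988500))/(1+1/50) = 489/500 ≈ 0.978000
step 3 [3y] zero: DF = P = 9303/10000 ≈ 0.930300
step 4 [4y] swap r/1=1105/37863: DF=(1 − 1105/37863·(0.988500+0.978000+0.930300))/(1+1105/37863) = 1779/2000 ≈ 0.889500
step 5 [5y] swap r/1=1453/46410: DF=(1 − 1453/46410·(0.988500+0.978000+0.930300+0.889500))/(1+1453/46410) = 8547/10000 ≈ 0.854700
step 6 [6y] swap r/1=1871/54539: DF=(1 − 1871/54539·(0.988500+0.978000+0.930300+0.889500+0.854700))/(1+1871/54539) = 8129/10000 ≈ 0.812900
step 7 [7y] bond c/1=9/100: DF=(682243/500000 − 9/100·(0.988500+0.978000+0.930300+0.889500+0.854700+0.812900))/(1+9/100) = 1603/2000 ≈ 0.801500
step 8 [8y] swap r/1=2337/70217: DF=(1 − 2337/70217·(0.988500+0.978000+0.930300+0.889500+0.854700+0.812900+0.801500))/(1+2337/70217) = 7663/10000 ≈ 0.766300

1 1 1977/2000
2 2 489/500
3 3 9303/10000
4 4 1779/2000
5 5 8547/10000
6 6 8129/10000
7 7 1603/2000
8 8 7663/10000
s(7y) = (1/(1603/2000) − 1)/(7) = 397/11221 ≈ 3.5380%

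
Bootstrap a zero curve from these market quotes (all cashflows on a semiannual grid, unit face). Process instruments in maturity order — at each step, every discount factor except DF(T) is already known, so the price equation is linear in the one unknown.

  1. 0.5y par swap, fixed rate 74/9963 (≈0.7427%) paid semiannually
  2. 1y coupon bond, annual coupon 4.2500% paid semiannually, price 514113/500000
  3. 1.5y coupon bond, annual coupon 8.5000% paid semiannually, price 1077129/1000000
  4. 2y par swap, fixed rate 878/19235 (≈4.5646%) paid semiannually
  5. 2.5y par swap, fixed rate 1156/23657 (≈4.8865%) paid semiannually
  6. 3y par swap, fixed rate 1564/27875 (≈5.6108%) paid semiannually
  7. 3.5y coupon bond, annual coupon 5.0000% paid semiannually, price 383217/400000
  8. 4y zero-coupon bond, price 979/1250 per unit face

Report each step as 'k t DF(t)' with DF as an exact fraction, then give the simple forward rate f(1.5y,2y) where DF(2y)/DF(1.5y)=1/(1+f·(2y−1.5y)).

step 1 [0.5y] swap r/2=37/9963: DF=(1 − 37/9963·(0))/(1+37/9963) = 9963/10000 ≈ 0.996300
step 2 [1y] bond c/2=17/800: DF=(514113/500000 − 17/800·(0.996300))/(1+17/800) = 9861/10000 ≈ 0.986100
step 3 [1.5y] bond c/2=17/400: DF=(1077129/1000000 − 17/400·(0.996300+0.986100))/(1+17/400) = 2381/2500 ≈ 0.952400
step 4 [2y] swap r/2=439/19235: DF=(1 − 439/19235·(0.996300+0.986100+0.952400))/(1+439/19235) = 4561/5000 ≈ 0.912200
step 5 [2.5y] swap r/2=578/23657: DF=(1 − 578/23657·(0.996300+0.986100+0.952400+0.912200))/(1+578/23657) = 2211/2500 ≈ 0.884400
step 6 [3y] swap r/2=782/27875: DF=(1 − 782/27875·(0.996300+0.986100+0.952400+0.912200+0.884400))/(1+782/27875) = 2109/2500 ≈ 0.843600
step 7 [3.5y] bond c/2=1/40: DF=(383217/400000 − 1/40·(0.996300+0.986100+0.952400+0.912200+0.884400+0.843600))/(1+1/40) = 7987/10000 ≈ 0.798700
step 8 [4y] zero: DF = P = 979/1250 ≈ 0.783200

1 1/2 9963/10000
2 1 9861/10000
3 3/2 2381/2500
4 2 4561/5000
5 5/2 2211/2500
6 3 2109/2500
7 7/2 7987/10000
8 4 979/1250
f(1.5y,2y) = ((2381/2500)/(4561/5000) − 1)/(1/2) = 402/4561 ≈ 8.8139%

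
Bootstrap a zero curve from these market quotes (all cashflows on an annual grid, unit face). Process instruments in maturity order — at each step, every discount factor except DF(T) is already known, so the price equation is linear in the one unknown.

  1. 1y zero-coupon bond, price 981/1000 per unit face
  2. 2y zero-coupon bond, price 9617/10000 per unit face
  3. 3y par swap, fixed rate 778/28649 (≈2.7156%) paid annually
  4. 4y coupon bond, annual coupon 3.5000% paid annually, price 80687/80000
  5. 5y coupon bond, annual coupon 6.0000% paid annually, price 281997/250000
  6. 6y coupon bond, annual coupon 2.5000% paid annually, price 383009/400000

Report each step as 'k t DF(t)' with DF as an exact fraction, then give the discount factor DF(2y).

1 1 981/1000
2 2 9617/10000
3 3 4611/5000
4 4 1097/1250
5 5 8523/10000
6 6 8221/10000
DF(2y) = 9617/10000 ≈ 0.961700

step 1 [1y] zero: DF = P = 981/1000 ≈ 0.981000
step 2 [2y] zero: DF = P = 9617/10000 ≈ 0.961700
step 3 [3y] swap r/1=778/28649: DF=(1 − 778/28649·(0.981000+0.961700))/(1+778/28649) = 4611/5000 ≈ 0.922200
step 4 [4y] bond c/1=7/200: DF=(80687/80000 − 7/200·(0.981000+0.961700+0.922200))/(1+7/200) = 1097/1250 ≈ 0.877600
step 5 [5y] bond c/1=3/50: DF=(281997/250000 − 3/50·(0.981000+0.961700+0.922200+0.877600))/(1+3/50) = 8523/10000 ≈ 0.852300
step 6 [6y] bond c/1=1/40: DF=(383009/400000 − 1/40·(0.981000+0.961700+0.922200+0.877600+0.852300))/(1+1/40) = 8221/10000 ≈ 0.822100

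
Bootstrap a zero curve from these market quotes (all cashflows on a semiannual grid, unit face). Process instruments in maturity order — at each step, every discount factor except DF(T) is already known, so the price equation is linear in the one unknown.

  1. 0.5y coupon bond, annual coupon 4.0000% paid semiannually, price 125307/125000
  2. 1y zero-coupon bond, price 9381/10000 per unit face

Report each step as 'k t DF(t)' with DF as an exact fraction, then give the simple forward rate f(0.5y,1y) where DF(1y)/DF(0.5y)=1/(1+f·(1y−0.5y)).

1 1/2 2457/2500
2 1 9381/10000
f(0.5y,1y) = ((2457/2500)/(9381/10000) − 1)/(1/2) = 298/3127 ≈ 9.5299%

step 1 [0.5y] bond c/2=1/50: DF=(125307/125000 − 1/50·(0))/(1+1/50) = 2457/2500 ≈ 0.982800
step 2 [1y] zero: DF = P = 9381/10000 ≈ 0.938100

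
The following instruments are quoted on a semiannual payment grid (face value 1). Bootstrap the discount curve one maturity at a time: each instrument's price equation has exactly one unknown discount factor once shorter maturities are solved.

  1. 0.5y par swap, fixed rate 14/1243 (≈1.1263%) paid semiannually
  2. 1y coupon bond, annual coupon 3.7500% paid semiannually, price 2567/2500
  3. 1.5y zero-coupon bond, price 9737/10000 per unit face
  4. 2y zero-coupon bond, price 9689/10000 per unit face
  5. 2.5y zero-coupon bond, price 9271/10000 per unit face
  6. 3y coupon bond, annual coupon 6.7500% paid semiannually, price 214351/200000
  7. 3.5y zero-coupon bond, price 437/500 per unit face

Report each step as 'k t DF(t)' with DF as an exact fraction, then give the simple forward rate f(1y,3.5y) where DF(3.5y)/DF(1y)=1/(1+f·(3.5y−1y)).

step 1 [0.5y] swap r/2=7/1243: DF=(1 − 7/1243·(0))/(1+7/1243) = 1243/1250 ≈ 0.994400
step 2 [1y] bond c/2=3/160: DF=(2567/2500 − 3/160·(0.994400))/(1+3/160) = 1237/1250 ≈ 0.989600
step 3 [1.5y] zero: DF = P = 9737/10000 ≈ 0.973700
step 4 [2y] zero: DF = P = 9689/10000 ≈ 0.968900
step 5 [2.5y] zero: DF = P = 9271/10000 ≈ 0.927100
step 6 [3y] bond c/2=27/800: DF=(214351/200000 − 27/800·(0.994400+0.989600+0.973700+0.968900+0.927100))/(1+27/800) = 8783/10000 ≈ 0.878300
step 7 [3.5y] zero: DF = P = 437/500 ≈ 0.874000

1 1/2 1243/1250
2 1 1237/1250
3 3/2 9737/10000
4 2 9689/10000
5 5/2 9271/10000
6 3 8783/10000
7 7/2 437/500
f(1y,3.5y) = ((1237/1250)/(437/500) − 1)/(5/2) = 578/10925 ≈ 5.2906%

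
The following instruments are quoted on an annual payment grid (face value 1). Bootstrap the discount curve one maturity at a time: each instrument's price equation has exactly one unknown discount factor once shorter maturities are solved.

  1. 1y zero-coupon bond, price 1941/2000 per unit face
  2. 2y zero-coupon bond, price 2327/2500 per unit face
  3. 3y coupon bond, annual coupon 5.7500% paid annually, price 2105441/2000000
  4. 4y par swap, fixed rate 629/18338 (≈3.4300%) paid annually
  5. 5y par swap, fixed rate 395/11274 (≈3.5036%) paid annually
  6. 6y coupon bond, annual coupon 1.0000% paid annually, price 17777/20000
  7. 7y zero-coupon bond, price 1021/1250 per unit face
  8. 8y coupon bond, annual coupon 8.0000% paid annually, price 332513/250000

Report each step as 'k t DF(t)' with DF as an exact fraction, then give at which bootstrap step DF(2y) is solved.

1 1 1941/2000
2 2 2327/2500
3 3 8921/10000
4 4 4371/5000
5 5 421/500
6 6 4177/5000
7 7 1021/1250
8 8 7751/10000
DF(2y) is solved at step 2

step 1 [1y] zero: DF = P = 1941/2000 ≈ 0.970500
step 2 [2y] zero: DF = P = 2327/2500 ≈ 0.930800
step 3 [3y] bond c/1=23/400: DF=(2105441/2000000 − 23/400·(0.970500+0.930800))/(1+23/400) = 8921/10000 ≈ 0.892100
step 4 [4y] swap r/1=629/18338: DF=(1 − 629/18338·(0.970500+0.930800+0.892100))/(1+629/18338) = 4371/5000 ≈ 0.874200
step 5 [5y] swap r/1=395/11274: DF=(1 − 395/11274·(0.970500+0.930800+0.892100+0.874200))/(1+395/11274) = 421/500 ≈ 0.842000
step 6 [6y] bond c/1=1/100: DF=(17777/20000 − 1/100·(0.970500+0.930800+0.892100+0.874200+0.842000))/(1+1/100) = 4177/5000 ≈ 0.835400
step 7 [7y] zero: DF = P = 1021/1250 ≈ 0.816800
step 8 [8y] bond c/1=2/25: DF=(332513/250000 − 2/25·(0.970500+0.930800+0.892100+0.874200+0.842000+0.835400+0.816800))/(1+2/25) = 7751/10000 ≈ 0.775100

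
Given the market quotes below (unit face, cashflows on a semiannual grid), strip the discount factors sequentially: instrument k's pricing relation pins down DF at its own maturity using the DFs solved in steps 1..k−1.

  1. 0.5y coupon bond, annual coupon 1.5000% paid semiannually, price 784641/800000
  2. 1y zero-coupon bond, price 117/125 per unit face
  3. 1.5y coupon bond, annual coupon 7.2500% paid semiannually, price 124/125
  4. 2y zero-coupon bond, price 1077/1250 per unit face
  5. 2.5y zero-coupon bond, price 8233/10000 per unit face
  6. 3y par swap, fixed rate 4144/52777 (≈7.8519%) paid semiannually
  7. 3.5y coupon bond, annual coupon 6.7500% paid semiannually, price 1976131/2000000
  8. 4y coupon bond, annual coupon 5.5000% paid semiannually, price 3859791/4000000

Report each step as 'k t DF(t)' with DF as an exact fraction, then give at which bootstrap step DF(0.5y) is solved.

step 1 [0.5y] bond c/2=3/400: DF=(784641/800000 − 3/400·(0))/(1+3/400) = 1947/2000 ≈ 0.973500
step 2 [1y] zero: DF = P = 117/125 ≈ 0.936000
step 3 [1.5y] bond c/2=29/800: DF=(124/125 − 29/800·(0.973500+0.936000))/(1+29/800) = 1781/2000 ≈ 0.890500
step 4 [2y] zero: DF = P = 1077/1250 ≈ 0.861600
step 5 [2.5y] zero: DF = P = 8233/10000 ≈ 0.823300
step 6 [3y] swap r/2=2072/52777: DF=(1 − 2072/52777·(0.973500+0.936000+0.890500+0.861600+0.823300))/(1+2072/52777) = 991/1250 ≈ 0.792800
step 7 [3.5y] bond c/2=27/800: DF=(1976131/2000000 − 27/800·(0.973500+0.936000+0.890500+0.861600+0.823300+0.792800))/(1+27/800) = 1567/2000 ≈ 0.783500
step 8 [4y] bond c/2=11/400: DF=(3859791/4000000 − 11/400·(0.973500+0.936000+0.890500+0.861600+0.823300+0.792800+0.783500))/(1+11/400) = 7769/10000 ≈ 0.776900

1 1/2 1947/2000
2 1 117/125
3 3/2 1781/2000
4 2 1077/1250
5 5/2 8233/10000
6 3 991/1250
7 7/2 1567/2000
8 4 7769/10000
DF(0.5y) is solved at step 1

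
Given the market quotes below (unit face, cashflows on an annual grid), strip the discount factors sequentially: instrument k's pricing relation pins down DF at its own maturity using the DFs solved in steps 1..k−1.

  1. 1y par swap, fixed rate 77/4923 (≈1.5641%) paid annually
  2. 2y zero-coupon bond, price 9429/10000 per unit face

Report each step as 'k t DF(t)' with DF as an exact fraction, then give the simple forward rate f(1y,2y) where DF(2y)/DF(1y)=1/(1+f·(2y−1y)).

step 1 [1y] swap r/1=77/4923: DF=(1 − 77/4923·(0))/(1+77/4923) = 4923/5000 ≈ 0.984600
step 2 [2y] zero: DF = P = 9429/10000 ≈ 0.942900

1 1 4923/5000
2 2 9429/10000
f(1y,2y) = ((4923/5000)/(9429/10000) − 1)/(1) = 139/3143 ≈ 4.4225%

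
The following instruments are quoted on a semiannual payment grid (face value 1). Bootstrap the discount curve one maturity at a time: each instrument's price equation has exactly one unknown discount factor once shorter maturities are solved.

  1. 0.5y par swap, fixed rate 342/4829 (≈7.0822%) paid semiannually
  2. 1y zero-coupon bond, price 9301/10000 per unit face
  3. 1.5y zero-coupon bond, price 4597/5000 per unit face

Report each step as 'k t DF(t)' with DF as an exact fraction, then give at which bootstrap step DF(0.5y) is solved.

step 1 [0.5y] swap r/2=171/4829: DF=(1 − 171/4829·(0))/(1+171/4829) = 4829/5000 ≈ 0.965800
step 2 [1y] zero: DF = P = 9301/10000 ≈ 0.930100
step 3 [1.5y] zero: DF = P = 4597/5000 ≈ 0.919400

1 1/2 4829/5000
2 1 9301/10000
3 3/2 4597/5000
DF(0.5y) is solved at step 1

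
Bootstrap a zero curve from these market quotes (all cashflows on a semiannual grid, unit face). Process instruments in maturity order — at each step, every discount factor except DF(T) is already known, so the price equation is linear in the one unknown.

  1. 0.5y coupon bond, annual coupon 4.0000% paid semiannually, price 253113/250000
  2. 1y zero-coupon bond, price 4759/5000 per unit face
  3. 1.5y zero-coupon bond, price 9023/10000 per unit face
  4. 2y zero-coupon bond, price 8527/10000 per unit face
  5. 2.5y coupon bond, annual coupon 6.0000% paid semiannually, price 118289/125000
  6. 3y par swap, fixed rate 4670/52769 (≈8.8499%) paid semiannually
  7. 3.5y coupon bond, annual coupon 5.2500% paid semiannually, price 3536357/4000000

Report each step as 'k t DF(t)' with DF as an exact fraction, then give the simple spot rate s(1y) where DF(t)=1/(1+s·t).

step 1 [0.5y] bond c/2=1/50: DF=(253113/250000 − 1/50·(0))/(1+1/50) = 4963/5000 ≈ 0.992600
step 2 [1y] zero: DF = P = 4759/5000 ≈ 0.951800
step 3 [1.5y] zero: DF = P = 9023/10000 ≈ 0.902300
step 4 [2y] zero: DF = P = 8527/10000 ≈ 0.852700
step 5 [2.5y] bond c/2=3/100: DF=(118289/125000 − 3/100·(0.992600+0.951800+0.902300+0.852700))/(1+3/100) = 811/1000 ≈ 0.811000
step 6 [3y] swap r/2=2335/52769: DF=(1 − 2335/52769·(0.992600+0.951800+0.902300+0.852700+0.811000))/(1+2335/52769) = 1533/2000 ≈ 0.766500
step 7 [3.5y] bond c/2=21/800: DF=(3536357/4000000 − 21/800·(0.992600+0.951800+0.902300+0.852700+0.811000+0.766500))/(1+21/800) = 1453/2000 ≈ 0.726500

1 1/2 4963/5000
2 1 4759/5000
3 3/2 9023/10000
4 2 8527/10000
5 5/2 811/1000
6 3 1533/2000
7 7/2 1453/2000
s(1y) = (1/(4759/5000) − 1)/(1) = 241/4759 ≈ 5.0641%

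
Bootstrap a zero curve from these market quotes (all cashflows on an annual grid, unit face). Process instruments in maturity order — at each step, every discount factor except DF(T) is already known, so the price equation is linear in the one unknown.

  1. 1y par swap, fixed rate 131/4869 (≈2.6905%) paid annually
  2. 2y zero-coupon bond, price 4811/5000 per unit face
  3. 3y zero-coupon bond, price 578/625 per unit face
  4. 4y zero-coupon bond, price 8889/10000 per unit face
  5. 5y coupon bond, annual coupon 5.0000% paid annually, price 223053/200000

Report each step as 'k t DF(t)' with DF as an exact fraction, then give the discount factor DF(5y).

step 1 [1y] swap r/1=131/4869: DF=(1 − 131/4869·(0))/(1+131/4869) = 4869/5000 ≈ 0.973800
step 2 [2y] zero: DF = P = 4811/5000 ≈ 0.962200
step 3 [3y] zero: DF = P = 578/625 ≈ 0.924800
step 4 [4y] zero: DF = P = 8889/10000 ≈ 0.888900
step 5 [5y] bond c/1=1/20: DF=(223053/200000 − 1/20·(0.973800+0.962200+0.924800+0.888900))/(1+1/20) = 2209/2500 ≈ 0.883600

1 1 4869/5000
2 2 4811/5000
3 3 578/625
4 4 8889/10000
5 5 2209/2500
DF(5y) = 2209/2500 ≈ 0.883600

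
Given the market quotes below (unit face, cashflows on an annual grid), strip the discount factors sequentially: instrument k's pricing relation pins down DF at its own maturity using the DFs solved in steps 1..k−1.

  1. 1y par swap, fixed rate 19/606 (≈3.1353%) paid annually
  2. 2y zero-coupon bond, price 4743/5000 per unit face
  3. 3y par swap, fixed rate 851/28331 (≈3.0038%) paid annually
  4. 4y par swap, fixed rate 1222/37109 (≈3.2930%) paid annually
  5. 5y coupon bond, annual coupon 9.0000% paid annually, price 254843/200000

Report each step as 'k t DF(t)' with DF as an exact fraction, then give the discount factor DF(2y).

step 1 [1y] swap r/1=19/606: DF=(1 − 19/606·(0))/(1+19/606) = 606/625 ≈ 0.969600
step 2 [2y] zero: DF = P = 4743/5000 ≈ 0.948600
step 3 [3y] swap r/1=851/28331: DF=(1 − 851/28331·(0.969600+0.948600))/(1+851/28331) = 9149/10000 ≈ 0.914900
step 4 [4y] swap r/1=1222/37109: DF=(1 − 1222/37109·(0.969600+0.948600+0.914900))/(1+1222/37109) = 4389/5000 ≈ 0.877800
step 5 [5y] bond c/1=9/100: DF=(254843/200000 − 9/100·(0.969600+0.948600+0.914900+0.877800))/(1+9/100) = 4313/5000 ≈ 0.862600

1 1 606/625
2 2 4743/5000
3 3 9149/10000
4 4 4389/5000
5 5 4313/5000
DF(2y) = 4743/5000 ≈ 0.948600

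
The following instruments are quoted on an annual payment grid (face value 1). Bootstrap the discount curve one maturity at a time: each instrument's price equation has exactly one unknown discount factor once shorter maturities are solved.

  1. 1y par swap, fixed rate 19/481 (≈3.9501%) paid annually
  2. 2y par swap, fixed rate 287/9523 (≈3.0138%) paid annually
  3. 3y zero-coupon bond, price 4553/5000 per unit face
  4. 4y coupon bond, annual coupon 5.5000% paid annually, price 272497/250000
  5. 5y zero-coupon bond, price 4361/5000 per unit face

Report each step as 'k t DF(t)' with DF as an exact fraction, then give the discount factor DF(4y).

step 1 [1y] swap r/1=19/481: DF=(1 − 19/481·(0))/(1+19/481) = 481/500 ≈ 0.962000
step 2 [2y] swap r/1=287/9523: DF=(1 − 287/9523·(0.962000))/(1+287/9523) = 4713/5000 ≈ 0.942600
step 3 [3y] zero: DF = P = 4553/5000 ≈ 0.910600
step 4 [4y] bond c/1=11/200: DF=(272497/250000 − 11/200·(0.962000+0.942600+0.910600))/(1+11/200) = 554/625 ≈ 0.886400
step 5 [5y] zero: DF = P = 4361/5000 ≈ 0.872200

1 1 481/500
2 2 4713/5000
3 3 4553/5000
4 4 554/625
5 5 4361/5000
DF(4y) = 554/625 ≈ 0.886400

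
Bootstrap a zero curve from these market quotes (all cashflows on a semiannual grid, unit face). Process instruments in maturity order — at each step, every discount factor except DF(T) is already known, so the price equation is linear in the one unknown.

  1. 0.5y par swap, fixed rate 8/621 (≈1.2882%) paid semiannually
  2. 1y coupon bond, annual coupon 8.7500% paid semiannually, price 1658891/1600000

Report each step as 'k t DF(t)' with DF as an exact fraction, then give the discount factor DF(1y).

step 1 [0.5y] swap r/2=4/621: DF=(1 − 4/621·(0))/(1+4/621) = 621/625 ≈ 0.993600
step 2 [1y] bond c/2=7/160: DF=(1658891/1600000 − 7/160·(0.993600))/(1+7/160) = 9517/10000 ≈ 0.951700

1 1/2 621/625
2 1 9517/10000
DF(1y) = 9517/10000 ≈ 0.951700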